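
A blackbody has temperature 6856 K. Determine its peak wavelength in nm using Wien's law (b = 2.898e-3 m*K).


lam_max = b / T = 2.898e-3 / 6856 = 4.227e-07 m = 422.6954 nm

422.6954 nm


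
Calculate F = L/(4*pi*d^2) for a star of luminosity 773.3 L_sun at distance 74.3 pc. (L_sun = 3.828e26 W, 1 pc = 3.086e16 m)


F = L / (4*pi*d^2) = 2.960e+29 / (4*pi*(2.293e+18)^2) = 4.481e-09

4.481e-09 W/m^2


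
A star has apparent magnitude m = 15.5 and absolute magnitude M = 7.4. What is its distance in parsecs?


d = 10^((m - M + 5)/5) = 10^((15.5 - 7.4 + 5)/5) = 416.8694

416.8694 pc


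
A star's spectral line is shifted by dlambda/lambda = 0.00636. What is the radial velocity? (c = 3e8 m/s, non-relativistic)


v = (dlambda/lambda) * c = 0.00636 * 3e8 = 1.908e+06

1.908e+06 m/s


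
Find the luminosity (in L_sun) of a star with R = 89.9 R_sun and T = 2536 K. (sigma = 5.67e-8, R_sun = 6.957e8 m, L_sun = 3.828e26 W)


R = 89.9 * 6.957e8 m = 6.254343e+10 m. L = 4*pi*R^2*sigma*T^4 = 4*pi*(6.254343e+10)^2 * 5.67e-8 * 2536^4 = 1.152798254e+29 W. L/L_sun = 1.152798254e+29 / 3.828e26 = 301.149

301.149 L_sun


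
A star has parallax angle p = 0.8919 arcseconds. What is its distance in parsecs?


d = 1/p = 1/0.8919 = 1.1212

1.1212 pc


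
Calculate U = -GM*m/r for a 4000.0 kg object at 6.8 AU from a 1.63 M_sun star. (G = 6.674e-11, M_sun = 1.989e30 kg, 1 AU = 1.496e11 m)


M = 1.63 * 1.989e30 kg = 3.24207e+30 kg; r = 6.8 AU * 1.496e11 m/AU = 1.01728e+12 m. U = -GM*m/r = -(6.674e-11 * 3.24207e+30 * 4000.0) / 1.01728e+12 = -8.508e+11

-8.508e+11 J


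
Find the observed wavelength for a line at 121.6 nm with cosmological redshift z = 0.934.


lam_obs = lam_emit * (1 + z) = 121.6 * (1 + 0.934) = 235.1744

235.1744 nm


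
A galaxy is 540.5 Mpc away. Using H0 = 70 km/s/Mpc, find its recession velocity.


v = H0 * d = 70 * 540.5 = 37835.0

37835.0 km/s


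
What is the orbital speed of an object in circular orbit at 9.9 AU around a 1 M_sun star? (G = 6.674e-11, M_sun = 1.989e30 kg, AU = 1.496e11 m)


v = sqrt(GM/r) = sqrt(6.674e-11 * 1.989e+30 / 1.481e+12) = 9467.3209

9467.3209 m/s


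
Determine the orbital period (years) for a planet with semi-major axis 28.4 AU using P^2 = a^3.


P = a^(3/2) = 28.4^1.5 = 151.3483

151.3483 years


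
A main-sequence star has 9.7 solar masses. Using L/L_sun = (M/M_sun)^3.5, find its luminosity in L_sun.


L/L_sun = (M/M_sun)^3.5 = 9.7^3.5 = 2842.5039

2842.5039 L_sun


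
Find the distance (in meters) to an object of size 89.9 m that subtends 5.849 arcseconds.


D = size / theta_rad, theta_rad = 5.849 * pi/(180*3600) = 2.836e-05, D = 3.170e+06

3.170e+06 m


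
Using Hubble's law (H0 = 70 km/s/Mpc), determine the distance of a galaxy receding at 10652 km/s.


d = v / H0 = 10652 / 70 = 152.1714

152.1714 Mpc


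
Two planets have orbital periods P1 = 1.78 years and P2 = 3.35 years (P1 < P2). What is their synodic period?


1/P_syn = |1/P1 - 1/P2| = |1/1.78 - 1/3.35| => P_syn = 3.7981

3.7981 years


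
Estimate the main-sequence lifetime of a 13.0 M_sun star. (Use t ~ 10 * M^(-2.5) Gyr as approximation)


t = 10 * M^(-2.5) = 10 * 13.0^(-2.5) = 0.0164

0.0164 Gyr


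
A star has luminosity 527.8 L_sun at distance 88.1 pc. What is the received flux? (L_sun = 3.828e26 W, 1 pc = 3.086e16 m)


F = L / (4*pi*d^2) = 2.020e+29 / (4*pi*(2.719e+18)^2) = 2.175e-09

2.175e-09 W/m^2


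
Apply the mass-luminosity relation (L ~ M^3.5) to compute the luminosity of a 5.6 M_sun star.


L/L_sun = (M/M_sun)^3.5 = 5.6^3.5 = 415.5833

415.5833 L_sun


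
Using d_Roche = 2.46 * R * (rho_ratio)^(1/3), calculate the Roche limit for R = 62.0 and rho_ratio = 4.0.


d_Roche = 2.46 * 62.0 * 4.0^(1/3) = 242.1104

242.1104


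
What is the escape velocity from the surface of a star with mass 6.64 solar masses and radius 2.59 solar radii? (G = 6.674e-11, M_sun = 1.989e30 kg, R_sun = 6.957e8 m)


M = 6.64 * 1.989e30 kg = 1.320696e+31 kg; R = 2.59 * 6.957e8 m = 1.801863e+09 m. v_esc = sqrt(2GM/R) = sqrt(2 * 6.674e-11 * 1.320696e+31 / 1.801863e+09) = 989119.2328

989119.2328 m/s


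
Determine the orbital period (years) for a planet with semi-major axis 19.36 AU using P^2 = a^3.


P = a^(3/2) = 19.36^1.5 = 85.184

85.184 years


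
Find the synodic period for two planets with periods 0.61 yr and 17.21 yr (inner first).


1/P_syn = |1/P1 - 1/P2| = |1/0.61 - 1/17.21| => P_syn = 0.6324

0.6324 years


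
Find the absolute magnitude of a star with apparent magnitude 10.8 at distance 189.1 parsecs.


M = m - 5*log10(d) + 5 = 10.8 - 5*log10(189.1) + 5 = 4.4165

4.4165


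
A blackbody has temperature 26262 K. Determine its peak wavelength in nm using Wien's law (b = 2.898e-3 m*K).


lam_max = b / T = 2.898e-3 / 26262 = 1.103e-07 m = 110.3496 nm

110.3496 nm


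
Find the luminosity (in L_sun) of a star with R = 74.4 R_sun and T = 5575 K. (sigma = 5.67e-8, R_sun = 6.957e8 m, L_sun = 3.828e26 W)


R = 74.4 * 6.957e8 m = 5.176008e+10 m. L = 4*pi*R^2*sigma*T^4 = 4*pi*(5.176008e+10)^2 * 5.67e-8 * 5575^4 = 1.844005821e+30 W. L/L_sun = 1.844005821e+30 / 3.828e26 = 4817.1521

4817.1521 L_sun


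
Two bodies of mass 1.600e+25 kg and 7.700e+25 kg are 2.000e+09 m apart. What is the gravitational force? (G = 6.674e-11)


F = G*m1*m2/r^2 = 6.674e-11 * 1.600e+25 * 7.700e+25 / (2.000e+09)^2 = 6.674e-11 * 1.232e+51 / 4.000e+18 = 2.056e+22

2.056e+22 N


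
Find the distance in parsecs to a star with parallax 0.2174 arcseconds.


d = 1/p = 1/0.2174 = 4.5998

4.5998 pc


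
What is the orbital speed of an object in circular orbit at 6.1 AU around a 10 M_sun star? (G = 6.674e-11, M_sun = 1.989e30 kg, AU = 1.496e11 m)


v = sqrt(GM/r) = sqrt(6.674e-11 * 1.989e+31 / 9.126e+11) = 38139.9201

38139.9201 m/s


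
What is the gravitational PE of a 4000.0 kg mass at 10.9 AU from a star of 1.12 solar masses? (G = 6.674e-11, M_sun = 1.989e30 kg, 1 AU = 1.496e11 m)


M = 1.12 * 1.989e30 kg = 2.22768e+30 kg; r = 10.9 AU * 1.496e11 m/AU = 1.63064e+12 m. U = -GM*m/r = -(6.674e-11 * 2.22768e+30 * 4000.0) / 1.63064e+12 = -3.647e+11

-3.647e+11 J


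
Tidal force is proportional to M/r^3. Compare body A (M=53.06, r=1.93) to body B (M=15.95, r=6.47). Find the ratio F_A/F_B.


Ratio = (M1/r1^3) / (M2/r2^3) = (53.06/1.93^3) / (15.95/6.47^3) = 125.3278

125.3278


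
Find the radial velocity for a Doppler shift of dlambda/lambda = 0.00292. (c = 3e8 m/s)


v = (dlambda/lambda) * c = 0.00292 * 3e8 = 876000.0

876000.0 m/s


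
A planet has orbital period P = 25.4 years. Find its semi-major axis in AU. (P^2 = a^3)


a = P^(2/3) = 25.4^(2/3) = 8.6408

8.6408 AU


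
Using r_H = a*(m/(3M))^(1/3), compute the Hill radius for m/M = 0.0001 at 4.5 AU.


r_H = a * (m/3M)^(1/3) = 4.5 * (0.0001/3)^(1/3) = 0.1448

0.1448 AU


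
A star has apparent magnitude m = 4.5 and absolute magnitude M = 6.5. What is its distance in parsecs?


d = 10^((m - M + 5)/5) = 10^((4.5 - 6.5 + 5)/5) = 3.9811

3.9811 pc


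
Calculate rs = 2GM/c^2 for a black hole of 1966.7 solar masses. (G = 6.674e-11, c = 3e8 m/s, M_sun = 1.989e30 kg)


M = 1966.7 * 1.989e30 kg = 3.9117663e+33 kg. rs = 2GM/c^2 = 2 * 6.674e-11 * 3.9117663e+33 / (3e8)^2 = 5.802e+06

5.802e+06 m


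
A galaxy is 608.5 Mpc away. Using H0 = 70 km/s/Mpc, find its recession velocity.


v = H0 * d = 70 * 608.5 = 42595.0

42595.0 km/s


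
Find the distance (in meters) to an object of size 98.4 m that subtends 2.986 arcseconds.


D = size / theta_rad, theta_rad = 2.986 * pi/(180*3600) = 1.448e-05, D = 6.797e+06

6.797e+06 m


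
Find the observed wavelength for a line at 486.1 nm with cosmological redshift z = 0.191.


lam_obs = lam_emit * (1 + z) = 486.1 * (1 + 0.191) = 578.9451

578.9451 nm


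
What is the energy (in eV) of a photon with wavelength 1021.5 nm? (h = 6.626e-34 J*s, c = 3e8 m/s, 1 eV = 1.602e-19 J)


E = hc/lambda = 6.626e-34 * 3e8 / 1.022e-06 = 1.946e-19 J = 1.2147 eV

1.2147 eV


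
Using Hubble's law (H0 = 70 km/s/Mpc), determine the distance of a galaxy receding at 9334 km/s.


d = v / H0 = 9334 / 70 = 133.3429

133.3429 Mpc


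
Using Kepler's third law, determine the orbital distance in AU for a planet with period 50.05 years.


a = P^(2/3) = 50.05^(2/3) = 13.5811

13.5811 AU


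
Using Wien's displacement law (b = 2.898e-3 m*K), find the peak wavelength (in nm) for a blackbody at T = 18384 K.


lam_max = b / T = 2.898e-3 / 18384 = 1.576e-07 m = 157.6371 nm

157.6371 nm


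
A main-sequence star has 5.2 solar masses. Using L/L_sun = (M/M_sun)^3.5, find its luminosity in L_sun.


L/L_sun = (M/M_sun)^3.5 = 5.2^3.5 = 320.6356

320.6356 L_sun


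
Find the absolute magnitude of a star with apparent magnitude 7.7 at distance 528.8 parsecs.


M = m - 5*log10(d) + 5 = 7.7 - 5*log10(528.8) + 5 = -0.9165

-0.9165


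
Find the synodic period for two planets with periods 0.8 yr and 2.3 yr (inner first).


1/P_syn = |1/P1 - 1/P2| = |1/0.8 - 1/2.3| => P_syn = 1.2267

1.2267 years


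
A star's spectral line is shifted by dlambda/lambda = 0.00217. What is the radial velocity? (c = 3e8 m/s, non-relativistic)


v = (dlambda/lambda) * c = 0.00217 * 3e8 = 651000.0

651000.0 m/s


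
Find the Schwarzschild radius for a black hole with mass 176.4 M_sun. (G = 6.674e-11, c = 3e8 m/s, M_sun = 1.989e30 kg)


M = 176.4 * 1.989e30 kg = 3.508596e+32 kg. rs = 2GM/c^2 = 2 * 6.674e-11 * 3.508596e+32 / (3e8)^2 = 520363.7712

520363.7712 m


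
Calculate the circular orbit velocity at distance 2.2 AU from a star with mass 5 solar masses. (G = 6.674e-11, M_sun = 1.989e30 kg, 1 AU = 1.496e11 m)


v = sqrt(GM/r) = sqrt(6.674e-11 * 9.945e+30 / 3.291e+11) = 44907.4461

44907.4461 m/s


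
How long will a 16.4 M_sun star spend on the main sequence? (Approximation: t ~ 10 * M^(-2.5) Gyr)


t = 10 * M^(-2.5) = 10 * 16.4^(-2.5) = 0.0092

0.0092 Gyr


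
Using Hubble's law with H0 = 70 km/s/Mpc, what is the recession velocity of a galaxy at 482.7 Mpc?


v = H0 * d = 70 * 482.7 = 33789.0

33789.0 km/s


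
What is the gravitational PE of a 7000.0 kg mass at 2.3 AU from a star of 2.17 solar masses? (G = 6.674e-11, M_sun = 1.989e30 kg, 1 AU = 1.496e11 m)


M = 2.17 * 1.989e30 kg = 4.31613e+30 kg; r = 2.3 AU * 1.496e11 m/AU = 3.4408e+11 m. U = -GM*m/r = -(6.674e-11 * 4.31613e+30 * 7000.0) / 3.4408e+11 = -5.860e+12

-5.860e+12 J


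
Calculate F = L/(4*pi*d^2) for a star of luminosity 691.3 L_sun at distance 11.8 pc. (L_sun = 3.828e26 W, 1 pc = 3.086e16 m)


F = L / (4*pi*d^2) = 2.646e+29 / (4*pi*(3.641e+17)^2) = 1.588e-07

1.588e-07 W/m^2


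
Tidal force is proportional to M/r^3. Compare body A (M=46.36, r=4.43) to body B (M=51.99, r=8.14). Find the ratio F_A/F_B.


Ratio = (M1/r1^3) / (M2/r2^3) = (46.36/4.43^3) / (51.99/8.14^3) = 5.532

5.532


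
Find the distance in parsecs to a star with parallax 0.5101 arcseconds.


d = 1/p = 1/0.5101 = 1.9604

1.9604 pc


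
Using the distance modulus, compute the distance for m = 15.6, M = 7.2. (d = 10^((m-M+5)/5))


d = 10^((m - M + 5)/5) = 10^((15.6 - 7.2 + 5)/5) = 478.6301

478.6301 pc


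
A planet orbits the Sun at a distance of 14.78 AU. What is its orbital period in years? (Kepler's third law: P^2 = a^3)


P = a^(3/2) = 14.78^1.5 = 56.8214

56.8214 years


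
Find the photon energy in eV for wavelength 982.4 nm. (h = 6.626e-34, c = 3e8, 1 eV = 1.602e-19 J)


E = hc/lambda = 6.626e-34 * 3e8 / 9.824e-07 = 2.023e-19 J = 1.2631 eV

1.2631 eV


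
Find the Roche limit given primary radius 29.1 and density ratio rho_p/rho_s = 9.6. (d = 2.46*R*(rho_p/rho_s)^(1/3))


d_Roche = 2.46 * 29.1 * 9.6^(1/3) = 152.143

152.143


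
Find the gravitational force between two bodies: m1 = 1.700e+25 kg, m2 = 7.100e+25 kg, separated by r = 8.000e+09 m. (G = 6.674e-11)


F = G*m1*m2/r^2 = 6.674e-11 * 1.700e+25 * 7.100e+25 / (8.000e+09)^2 = 6.674e-11 * 1.207e+51 / 6.400e+19 = 1.259e+21

1.259e+21 N


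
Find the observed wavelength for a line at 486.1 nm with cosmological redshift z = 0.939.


lam_obs = lam_emit * (1 + z) = 486.1 * (1 + 0.939) = 942.5479

942.5479 nm


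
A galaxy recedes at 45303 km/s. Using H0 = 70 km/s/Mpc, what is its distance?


d = v / H0 = 45303 / 70 = 647.1857

647.1857 Mpc


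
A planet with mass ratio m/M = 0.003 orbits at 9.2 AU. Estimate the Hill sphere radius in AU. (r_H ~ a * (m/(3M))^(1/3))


r_H = a * (m/3M)^(1/3) = 9.2 * (0.003/3)^(1/3) = 0.92

0.92 AU


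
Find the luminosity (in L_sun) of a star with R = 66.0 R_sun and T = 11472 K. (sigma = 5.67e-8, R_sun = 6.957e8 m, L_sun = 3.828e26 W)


R = 66.0 * 6.957e8 m = 4.59162e+10 m. L = 4*pi*R^2*sigma*T^4 = 4*pi*(4.59162e+10)^2 * 5.67e-8 * 11472^4 = 2.6018446e+31 W. L/L_sun = 2.6018446e+31 / 3.828e26 = 67968.7722

67968.7722 L_sun


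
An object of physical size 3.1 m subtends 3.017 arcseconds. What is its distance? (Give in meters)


D = size / theta_rad, theta_rad = 3.017 * pi/(180*3600) = 1.463e-05, D = 211939.3104

211939.3104 m


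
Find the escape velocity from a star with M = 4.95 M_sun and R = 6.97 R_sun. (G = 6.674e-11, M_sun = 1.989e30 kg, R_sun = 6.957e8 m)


M = 4.95 * 1.989e30 kg = 9.84555e+30 kg; R = 6.97 * 6.957e8 m = 4.849029e+09 m. v_esc = sqrt(2GM/R) = sqrt(2 * 6.674e-11 * 9.84555e+30 / 4.849029e+09) = 520595.8471

520595.8471 m/s


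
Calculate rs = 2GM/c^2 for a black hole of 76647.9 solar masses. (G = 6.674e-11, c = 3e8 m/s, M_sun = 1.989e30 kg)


M = 76647.9 * 1.989e30 kg = 1.524526731e+35 kg. rs = 2GM/c^2 = 2 * 6.674e-11 * 1.524526731e+35 / (3e8)^2 = 2.261e+08

2.261e+08 m


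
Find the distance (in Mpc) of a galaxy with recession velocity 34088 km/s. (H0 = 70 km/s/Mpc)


d = v / H0 = 34088 / 70 = 486.9714

486.9714 Mpc


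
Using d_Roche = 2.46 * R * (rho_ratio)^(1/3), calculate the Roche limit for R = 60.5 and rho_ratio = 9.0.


d_Roche = 2.46 * 60.5 * 9.0^(1/3) = 309.5789

309.5789


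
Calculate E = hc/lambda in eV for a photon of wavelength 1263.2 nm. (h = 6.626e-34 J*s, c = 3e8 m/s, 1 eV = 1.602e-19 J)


E = hc/lambda = 6.626e-34 * 3e8 / 1.263e-06 = 1.574e-19 J = 0.9823 eV

0.9823 eV


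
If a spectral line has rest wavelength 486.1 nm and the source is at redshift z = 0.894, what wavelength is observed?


lam_obs = lam_emit * (1 + z) = 486.1 * (1 + 0.894) = 920.6734

920.6734 nm


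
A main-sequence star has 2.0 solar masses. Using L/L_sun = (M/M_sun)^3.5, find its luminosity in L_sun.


L/L_sun = (M/M_sun)^3.5 = 2.0^3.5 = 11.3137

11.3137 L_sun


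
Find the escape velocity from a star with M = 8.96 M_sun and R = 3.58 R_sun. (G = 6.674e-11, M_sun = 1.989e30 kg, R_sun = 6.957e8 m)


M = 8.96 * 1.989e30 kg = 1.782144e+31 kg; R = 3.58 * 6.957e8 m = 2.490606e+09 m. v_esc = sqrt(2GM/R) = sqrt(2 * 6.674e-11 * 1.782144e+31 / 2.490606e+09) = 977297.9333

977297.9333 m/s


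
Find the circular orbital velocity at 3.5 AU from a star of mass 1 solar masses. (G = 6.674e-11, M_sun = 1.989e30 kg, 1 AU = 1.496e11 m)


v = sqrt(GM/r) = sqrt(6.674e-11 * 1.989e+30 / 5.236e+11) = 15922.4786

15922.4786 m/s


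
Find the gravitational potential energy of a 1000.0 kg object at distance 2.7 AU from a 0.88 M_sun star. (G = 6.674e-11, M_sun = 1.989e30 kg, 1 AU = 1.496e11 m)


M = 0.88 * 1.989e30 kg = 1.75032e+30 kg; r = 2.7 AU * 1.496e11 m/AU = 4.0392e+11 m. U = -GM*m/r = -(6.674e-11 * 1.75032e+30 * 1000.0) / 4.0392e+11 = -2.892e+11

-2.892e+11 J


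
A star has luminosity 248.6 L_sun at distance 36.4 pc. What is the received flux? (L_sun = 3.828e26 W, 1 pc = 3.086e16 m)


F = L / (4*pi*d^2) = 9.516e+28 / (4*pi*(1.123e+18)^2) = 6.002e-09

6.002e-09 W/m^2


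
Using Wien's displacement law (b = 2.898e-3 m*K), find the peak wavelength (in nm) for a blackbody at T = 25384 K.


lam_max = b / T = 2.898e-3 / 25384 = 1.142e-07 m = 114.1664 nm

114.1664 nm


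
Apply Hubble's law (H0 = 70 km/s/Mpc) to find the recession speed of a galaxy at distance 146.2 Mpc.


v = H0 * d = 70 * 146.2 = 10234.0

10234.0 km/s


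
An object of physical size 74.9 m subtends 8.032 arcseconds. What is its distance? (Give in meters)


D = size / theta_rad, theta_rad = 8.032 * pi/(180*3600) = 3.894e-05, D = 1.923e+06

1.923e+06 m


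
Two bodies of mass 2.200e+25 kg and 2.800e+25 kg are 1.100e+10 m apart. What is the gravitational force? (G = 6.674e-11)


F = G*m1*m2/r^2 = 6.674e-11 * 2.200e+25 * 2.800e+25 / (1.100e+10)^2 = 6.674e-11 * 6.160e+50 / 1.210e+20 = 3.398e+20

3.398e+20 N


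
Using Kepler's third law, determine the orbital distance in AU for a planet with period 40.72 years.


a = P^(2/3) = 40.72^(2/3) = 11.836

11.836 AU


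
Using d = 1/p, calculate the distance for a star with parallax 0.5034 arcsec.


d = 1/p = 1/0.5034 = 1.9865

1.9865 pc


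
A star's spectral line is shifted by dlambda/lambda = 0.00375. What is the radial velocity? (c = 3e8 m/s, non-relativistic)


v = (dlambda/lambda) * c = 0.00375 * 3e8 = 1.125e+06

1.125e+06 m/s


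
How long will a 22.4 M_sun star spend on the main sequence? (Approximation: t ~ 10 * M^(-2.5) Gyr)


t = 10 * M^(-2.5) = 10 * 22.4^(-2.5) = 0.0042

0.0042 Gyr


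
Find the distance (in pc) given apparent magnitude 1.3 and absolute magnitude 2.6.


d = 10^((m - M + 5)/5) = 10^((1.3 - 2.6 + 5)/5) = 5.4954

5.4954 pc


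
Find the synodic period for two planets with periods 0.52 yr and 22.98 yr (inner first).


1/P_syn = |1/P1 - 1/P2| = |1/0.52 - 1/22.98| => P_syn = 0.532

0.532 years


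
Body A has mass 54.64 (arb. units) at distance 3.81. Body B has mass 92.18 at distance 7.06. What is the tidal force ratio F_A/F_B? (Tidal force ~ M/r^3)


Ratio = (M1/r1^3) / (M2/r2^3) = (54.64/3.81^3) / (92.18/7.06^3) = 3.7715

3.7715


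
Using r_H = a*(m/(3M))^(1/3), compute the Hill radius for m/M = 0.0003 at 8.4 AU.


r_H = a * (m/3M)^(1/3) = 8.4 * (0.0003/3)^(1/3) = 0.3899

0.3899 AU


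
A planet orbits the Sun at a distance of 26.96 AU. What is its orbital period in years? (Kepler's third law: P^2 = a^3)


P = a^(3/2) = 26.96^1.5 = 139.9845

139.9845 years


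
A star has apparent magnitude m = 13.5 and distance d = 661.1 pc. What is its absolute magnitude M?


M = m - 5*log10(d) + 5 = 13.5 - 5*log10(661.1) + 5 = 4.3987

4.3987


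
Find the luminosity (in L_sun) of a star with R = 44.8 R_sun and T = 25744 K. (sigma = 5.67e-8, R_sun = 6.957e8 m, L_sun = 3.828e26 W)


R = 44.8 * 6.957e8 m = 3.116736e+10 m. L = 4*pi*R^2*sigma*T^4 = 4*pi*(3.116736e+10)^2 * 5.67e-8 * 25744^4 = 3.040164368e+32 W. L/L_sun = 3.040164368e+32 / 3.828e26 = 794191.3188

794191.3188 L_sun


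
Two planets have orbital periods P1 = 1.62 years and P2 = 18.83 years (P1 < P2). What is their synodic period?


1/P_syn = |1/P1 - 1/P2| = |1/1.62 - 1/18.83| => P_syn = 1.7725

1.7725 years


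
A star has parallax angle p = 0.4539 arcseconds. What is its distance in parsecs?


d = 1/p = 1/0.4539 = 2.2031

2.2031 pc


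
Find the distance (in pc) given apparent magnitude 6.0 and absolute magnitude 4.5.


d = 10^((m - M + 5)/5) = 10^((6.0 - 4.5 + 5)/5) = 19.9526

19.9526 pc


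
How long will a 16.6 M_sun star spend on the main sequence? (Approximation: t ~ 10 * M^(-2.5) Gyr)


t = 10 * M^(-2.5) = 10 * 16.6^(-2.5) = 0.0089

0.0089 Gyr


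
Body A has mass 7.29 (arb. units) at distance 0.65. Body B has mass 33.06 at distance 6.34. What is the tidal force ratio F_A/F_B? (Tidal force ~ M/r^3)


Ratio = (M1/r1^3) / (M2/r2^3) = (7.29/0.65^3) / (33.06/6.34^3) = 204.622

204.622


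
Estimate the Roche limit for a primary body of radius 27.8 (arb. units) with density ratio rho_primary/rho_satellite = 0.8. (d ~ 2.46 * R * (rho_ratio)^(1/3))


d_Roche = 2.46 * 27.8 * 0.8^(1/3) = 63.4858

63.4858


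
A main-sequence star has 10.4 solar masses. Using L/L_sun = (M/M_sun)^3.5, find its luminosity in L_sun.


L/L_sun = (M/M_sun)^3.5 = 10.4^3.5 = 3627.5774

3627.5774 L_sun


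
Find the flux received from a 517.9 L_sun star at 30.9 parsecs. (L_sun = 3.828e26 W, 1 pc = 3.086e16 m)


F = L / (4*pi*d^2) = 1.983e+29 / (4*pi*(9.536e+17)^2) = 1.735e-08

1.735e-08 W/m^2


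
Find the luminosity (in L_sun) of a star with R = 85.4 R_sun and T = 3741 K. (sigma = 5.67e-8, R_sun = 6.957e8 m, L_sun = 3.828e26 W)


R = 85.4 * 6.957e8 m = 5.941278e+10 m. L = 4*pi*R^2*sigma*T^4 = 4*pi*(5.941278e+10)^2 * 5.67e-8 * 3741^4 = 4.926103176e+29 W. L/L_sun = 4.926103176e+29 / 3.828e26 = 1286.8608

1286.8608 L_sun


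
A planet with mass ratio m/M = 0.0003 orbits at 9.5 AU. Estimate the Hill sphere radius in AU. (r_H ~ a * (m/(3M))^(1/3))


r_H = a * (m/3M)^(1/3) = 9.5 * (0.0003/3)^(1/3) = 0.441

0.441 AU


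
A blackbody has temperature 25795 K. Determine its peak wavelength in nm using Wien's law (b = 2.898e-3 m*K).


lam_max = b / T = 2.898e-3 / 25795 = 1.123e-07 m = 112.3474 nm

112.3474 nm


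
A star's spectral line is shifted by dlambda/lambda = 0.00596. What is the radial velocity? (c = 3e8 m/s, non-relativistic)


v = (dlambda/lambda) * c = 0.00596 * 3e8 = 1.788e+06

1.788e+06 m/s


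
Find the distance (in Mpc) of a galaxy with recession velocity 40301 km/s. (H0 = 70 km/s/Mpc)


d = v / H0 = 40301 / 70 = 575.7286

575.7286 Mpc


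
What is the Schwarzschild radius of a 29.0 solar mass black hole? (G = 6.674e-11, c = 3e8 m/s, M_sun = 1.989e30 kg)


M = 29.0 * 1.989e30 kg = 5.7681e+31 kg. rs = 2GM/c^2 = 2 * 6.674e-11 * 5.7681e+31 / (3e8)^2 = 85547.332

85547.332 m


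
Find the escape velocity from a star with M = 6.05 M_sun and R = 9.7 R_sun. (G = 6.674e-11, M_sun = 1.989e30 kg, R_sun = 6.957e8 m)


M = 6.05 * 1.989e30 kg = 1.203345e+31 kg; R = 9.7 * 6.957e8 m = 6.74829e+09 m. v_esc = sqrt(2GM/R) = sqrt(2 * 6.674e-11 * 1.203345e+31 / 6.74829e+09) = 487872.4666

487872.4666 m/s


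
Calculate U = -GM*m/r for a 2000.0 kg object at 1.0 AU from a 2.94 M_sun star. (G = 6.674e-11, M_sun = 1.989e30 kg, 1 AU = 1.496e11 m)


M = 2.94 * 1.989e30 kg = 5.84766e+30 kg; r = 1.0 AU * 1.496e11 m/AU = 1.496e+11 m. U = -GM*m/r = -(6.674e-11 * 5.84766e+30 * 2000.0) / 1.496e+11 = -5.218e+12

-5.218e+12 J


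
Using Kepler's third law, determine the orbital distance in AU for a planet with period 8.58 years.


a = P^(2/3) = 8.58^(2/3) = 4.1911

4.1911 AU


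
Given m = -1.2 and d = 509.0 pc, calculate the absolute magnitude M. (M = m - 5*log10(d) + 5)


M = m - 5*log10(d) + 5 = -1.2 - 5*log10(509.0) + 5 = -9.7336

-9.7336


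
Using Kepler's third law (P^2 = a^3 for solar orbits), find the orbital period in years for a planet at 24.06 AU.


P = a^(3/2) = 24.06^1.5 = 118.0167

118.0167 years


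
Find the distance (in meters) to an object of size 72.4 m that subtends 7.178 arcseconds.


D = size / theta_rad, theta_rad = 7.178 * pi/(180*3600) = 3.480e-05, D = 2.080e+06

2.080e+06 m


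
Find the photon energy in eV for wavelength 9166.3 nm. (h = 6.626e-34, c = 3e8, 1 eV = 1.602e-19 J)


E = hc/lambda = 6.626e-34 * 3e8 / 9.166e-06 = 2.169e-20 J = 0.1354 eV

0.1354 eV


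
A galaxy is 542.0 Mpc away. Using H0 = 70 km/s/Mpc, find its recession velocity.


v = H0 * d = 70 * 542.0 = 37940.0

37940.0 km/s


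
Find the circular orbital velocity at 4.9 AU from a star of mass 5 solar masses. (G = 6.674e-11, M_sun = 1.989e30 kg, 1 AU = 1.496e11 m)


v = sqrt(GM/r) = sqrt(6.674e-11 * 9.945e+30 / 7.330e+11) = 30090.6562

30090.6562 m/s


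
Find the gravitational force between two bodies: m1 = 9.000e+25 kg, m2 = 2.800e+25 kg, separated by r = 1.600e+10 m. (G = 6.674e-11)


F = G*m1*m2/r^2 = 6.674e-11 * 9.000e+25 * 2.800e+25 / (1.600e+10)^2 = 6.674e-11 * 2.520e+51 / 2.560e+20 = 6.570e+20

6.570e+20 N


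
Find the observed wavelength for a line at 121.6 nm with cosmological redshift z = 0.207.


lam_obs = lam_emit * (1 + z) = 121.6 * (1 + 0.207) = 146.7712

146.7712 nm


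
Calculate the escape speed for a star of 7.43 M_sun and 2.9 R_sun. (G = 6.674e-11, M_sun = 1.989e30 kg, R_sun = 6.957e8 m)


M = 7.43 * 1.989e30 kg = 1.477827e+31 kg; R = 2.9 * 6.957e8 m = 2.01753e+09 m. v_esc = sqrt(2GM/R) = sqrt(2 * 6.674e-11 * 1.477827e+31 / 2.01753e+09) = 988803.2765

988803.2765 m/s


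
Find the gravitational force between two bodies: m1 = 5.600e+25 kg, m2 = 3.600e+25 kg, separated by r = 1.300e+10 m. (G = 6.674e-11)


F = G*m1*m2/r^2 = 6.674e-11 * 5.600e+25 * 3.600e+25 / (1.300e+10)^2 = 6.674e-11 * 2.016e+51 / 1.690e+20 = 7.961e+20

7.961e+20 N


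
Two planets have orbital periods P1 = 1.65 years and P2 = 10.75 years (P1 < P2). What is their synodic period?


1/P_syn = |1/P1 - 1/P2| = |1/1.65 - 1/10.75| => P_syn = 1.9492

1.9492 years


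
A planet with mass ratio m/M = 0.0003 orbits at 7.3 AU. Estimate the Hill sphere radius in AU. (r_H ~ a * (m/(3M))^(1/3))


r_H = a * (m/3M)^(1/3) = 7.3 * (0.0003/3)^(1/3) = 0.3388

0.3388 AU


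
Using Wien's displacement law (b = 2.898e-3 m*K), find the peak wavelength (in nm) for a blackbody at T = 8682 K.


lam_max = b / T = 2.898e-3 / 8682 = 3.338e-07 m = 333.7941 nm

333.7941 nm


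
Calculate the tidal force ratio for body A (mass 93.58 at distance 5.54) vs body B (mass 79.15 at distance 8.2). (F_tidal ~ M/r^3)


Ratio = (M1/r1^3) / (M2/r2^3) = (93.58/5.54^3) / (79.15/8.2^3) = 3.8339

3.8339


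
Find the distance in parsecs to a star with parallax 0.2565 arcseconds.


d = 1/p = 1/0.2565 = 3.8986

3.8986 pc


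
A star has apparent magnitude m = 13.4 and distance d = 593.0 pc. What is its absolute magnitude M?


M = m - 5*log10(d) + 5 = 13.4 - 5*log10(593.0) + 5 = 4.5347

4.5347


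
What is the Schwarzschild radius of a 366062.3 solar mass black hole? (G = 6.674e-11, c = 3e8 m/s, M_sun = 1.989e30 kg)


M = 366062.3 * 1.989e30 kg = 7.280979147e+35 kg. rs = 2GM/c^2 = 2 * 6.674e-11 * 7.280979147e+35 / (3e8)^2 = 1.080e+09

1.080e+09 m


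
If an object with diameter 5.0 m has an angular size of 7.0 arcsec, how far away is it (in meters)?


D = size / theta_rad, theta_rad = 7.0 * pi/(180*3600) = 3.394e-05, D = 147332.0045

147332.0045 m


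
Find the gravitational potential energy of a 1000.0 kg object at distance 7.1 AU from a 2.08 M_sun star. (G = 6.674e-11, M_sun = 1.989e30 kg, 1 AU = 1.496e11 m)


M = 2.08 * 1.989e30 kg = 4.13712e+30 kg; r = 7.1 AU * 1.496e11 m/AU = 1.06216e+12 m. U = -GM*m/r = -(6.674e-11 * 4.13712e+30 * 1000.0) / 1.06216e+12 = -2.600e+11

-2.600e+11 J


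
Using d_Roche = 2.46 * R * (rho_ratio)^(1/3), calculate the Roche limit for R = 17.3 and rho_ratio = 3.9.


d_Roche = 2.46 * 17.3 * 3.9^(1/3) = 66.9889

66.9889


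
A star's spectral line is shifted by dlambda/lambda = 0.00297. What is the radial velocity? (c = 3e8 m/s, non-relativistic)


v = (dlambda/lambda) * c = 0.00297 * 3e8 = 891000.0

891000.0 m/s


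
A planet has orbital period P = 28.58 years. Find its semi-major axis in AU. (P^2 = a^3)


a = P^(2/3) = 28.58^(2/3) = 9.3478

9.3478 AU


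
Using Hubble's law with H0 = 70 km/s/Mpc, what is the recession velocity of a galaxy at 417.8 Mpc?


v = H0 * d = 70 * 417.8 = 29246.0

29246.0 km/s


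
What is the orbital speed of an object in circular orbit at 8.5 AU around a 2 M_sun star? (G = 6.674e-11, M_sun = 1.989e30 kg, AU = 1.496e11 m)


v = sqrt(GM/r) = sqrt(6.674e-11 * 3.978e+30 / 1.272e+12) = 14449.4139

14449.4139 m/s


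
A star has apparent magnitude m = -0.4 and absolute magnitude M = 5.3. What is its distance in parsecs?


d = 10^((m - M + 5)/5) = 10^((-0.4 - 5.3 + 5)/5) = 0.7244

0.7244 pc


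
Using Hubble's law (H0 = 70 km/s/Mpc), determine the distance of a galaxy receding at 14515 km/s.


d = v / H0 = 14515 / 70 = 207.3571

207.3571 Mpc


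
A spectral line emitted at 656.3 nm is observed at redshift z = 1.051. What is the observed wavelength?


lam_obs = lam_emit * (1 + z) = 656.3 * (1 + 1.051) = 1346.0713

1346.0713 nm


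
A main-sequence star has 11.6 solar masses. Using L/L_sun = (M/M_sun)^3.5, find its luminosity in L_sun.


L/L_sun = (M/M_sun)^3.5 = 11.6^3.5 = 5316.2202

5316.2202 L_sun


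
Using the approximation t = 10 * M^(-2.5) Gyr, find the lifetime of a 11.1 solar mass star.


t = 10 * M^(-2.5) = 10 * 11.1^(-2.5) = 0.0244

0.0244 Gyr


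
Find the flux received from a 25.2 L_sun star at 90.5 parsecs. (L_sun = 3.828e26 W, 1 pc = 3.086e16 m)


F = L / (4*pi*d^2) = 9.647e+27 / (4*pi*(2.793e+18)^2) = 9.842e-11

9.842e-11 W/m^2


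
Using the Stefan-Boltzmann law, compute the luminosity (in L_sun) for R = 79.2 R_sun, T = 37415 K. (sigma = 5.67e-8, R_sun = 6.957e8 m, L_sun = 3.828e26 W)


R = 79.2 * 6.957e8 m = 5.509944e+10 m. L = 4*pi*R^2*sigma*T^4 = 4*pi*(5.509944e+10)^2 * 5.67e-8 * 37415^4 = 4.2390671e+33 W. L/L_sun = 4.2390671e+33 / 3.828e26 = 1.107e+07

1.107e+07 L_sun


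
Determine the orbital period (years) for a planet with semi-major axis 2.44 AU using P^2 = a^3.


P = a^(3/2) = 2.44^1.5 = 3.8114

3.8114 years


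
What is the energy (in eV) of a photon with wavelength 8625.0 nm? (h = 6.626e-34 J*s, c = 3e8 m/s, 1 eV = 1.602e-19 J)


E = hc/lambda = 6.626e-34 * 3e8 / 8.625e-06 = 2.305e-20 J = 0.1439 eV

0.1439 eV


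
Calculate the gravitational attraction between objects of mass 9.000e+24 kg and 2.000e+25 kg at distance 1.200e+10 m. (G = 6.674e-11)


F = G*m1*m2/r^2 = 6.674e-11 * 9.000e+24 * 2.000e+25 / (1.200e+10)^2 = 6.674e-11 * 1.800e+50 / 1.440e+20 = 8.342e+19

8.342e+19 N


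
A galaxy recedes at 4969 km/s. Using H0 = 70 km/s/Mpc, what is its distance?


d = v / H0 = 4969 / 70 = 70.9857

70.9857 Mpc


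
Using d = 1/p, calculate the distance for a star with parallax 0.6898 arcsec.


d = 1/p = 1/0.6898 = 1.4497

1.4497 pc


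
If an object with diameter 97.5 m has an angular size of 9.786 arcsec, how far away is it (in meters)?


D = size / theta_rad, theta_rad = 9.786 * pi/(180*3600) = 4.744e-05, D = 2.055e+06

2.055e+06 m


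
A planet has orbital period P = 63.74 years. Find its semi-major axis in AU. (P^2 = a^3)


a = P^(2/3) = 63.74^(2/3) = 15.9566

15.9566 AU


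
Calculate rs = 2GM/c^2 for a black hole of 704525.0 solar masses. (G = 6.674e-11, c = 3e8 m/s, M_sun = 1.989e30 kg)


M = 704525.0 * 1.989e30 kg = 1.401300225e+36 kg. rs = 2GM/c^2 = 2 * 6.674e-11 * 1.401300225e+36 / (3e8)^2 = 2.078e+09

2.078e+09 m


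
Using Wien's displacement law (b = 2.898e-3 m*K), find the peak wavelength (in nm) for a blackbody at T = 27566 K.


lam_max = b / T = 2.898e-3 / 27566 = 1.051e-07 m = 105.1295 nm

105.1295 nm


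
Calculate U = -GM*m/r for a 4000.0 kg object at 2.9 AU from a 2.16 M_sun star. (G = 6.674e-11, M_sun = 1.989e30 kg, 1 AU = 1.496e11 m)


M = 2.16 * 1.989e30 kg = 4.29624e+30 kg; r = 2.9 AU * 1.496e11 m/AU = 4.3384e+11 m. U = -GM*m/r = -(6.674e-11 * 4.29624e+30 * 4000.0) / 4.3384e+11 = -2.644e+12

-2.644e+12 J


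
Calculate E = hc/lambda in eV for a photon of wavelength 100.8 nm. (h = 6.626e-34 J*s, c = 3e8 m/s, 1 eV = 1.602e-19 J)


E = hc/lambda = 6.626e-34 * 3e8 / 1.008e-07 = 1.972e-18 J = 12.3098 eV

12.3098 eV


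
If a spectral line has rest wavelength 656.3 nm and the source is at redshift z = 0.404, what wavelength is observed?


lam_obs = lam_emit * (1 + z) = 656.3 * (1 + 0.404) = 921.4452

921.4452 nm


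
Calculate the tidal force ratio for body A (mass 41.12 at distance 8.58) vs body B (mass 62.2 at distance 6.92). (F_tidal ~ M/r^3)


Ratio = (M1/r1^3) / (M2/r2^3) = (41.12/8.58^3) / (62.2/6.92^3) = 0.3468

0.3468


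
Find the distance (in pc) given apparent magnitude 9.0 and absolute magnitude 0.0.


d = 10^((m - M + 5)/5) = 10^((9.0 - 0.0 + 5)/5) = 630.9573

630.9573 pc


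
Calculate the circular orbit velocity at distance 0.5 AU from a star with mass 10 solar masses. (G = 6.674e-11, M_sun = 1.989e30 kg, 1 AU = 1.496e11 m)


v = sqrt(GM/r) = sqrt(6.674e-11 * 1.989e+31 / 7.480e+10) = 133217.0137

133217.0137 m/s


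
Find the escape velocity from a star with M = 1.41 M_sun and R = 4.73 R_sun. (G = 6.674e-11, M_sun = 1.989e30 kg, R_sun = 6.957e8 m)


M = 1.41 * 1.989e30 kg = 2.80449e+30 kg; R = 4.73 * 6.957e8 m = 3.290661e+09 m. v_esc = sqrt(2GM/R) = sqrt(2 * 6.674e-11 * 2.80449e+30 / 3.290661e+09) = 337282.241

337282.241 m/s


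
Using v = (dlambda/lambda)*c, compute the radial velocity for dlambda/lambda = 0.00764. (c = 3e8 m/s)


v = (dlambda/lambda) * c = 0.00764 * 3e8 = 2.292e+06

2.292e+06 m/s


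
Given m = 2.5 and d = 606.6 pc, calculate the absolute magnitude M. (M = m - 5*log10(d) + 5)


M = m - 5*log10(d) + 5 = 2.5 - 5*log10(606.6) + 5 = -6.4145

-6.4145


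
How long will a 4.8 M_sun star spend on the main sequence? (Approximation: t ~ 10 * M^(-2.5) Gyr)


t = 10 * M^(-2.5) = 10 * 4.8^(-2.5) = 0.1981

0.1981 Gyr


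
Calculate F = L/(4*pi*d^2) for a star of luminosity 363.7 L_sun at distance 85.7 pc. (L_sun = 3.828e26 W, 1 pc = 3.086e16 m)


F = L / (4*pi*d^2) = 1.392e+29 / (4*pi*(2.645e+18)^2) = 1.584e-09

1.584e-09 W/m^2


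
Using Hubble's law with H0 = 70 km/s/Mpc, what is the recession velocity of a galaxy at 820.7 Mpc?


v = H0 * d = 70 * 820.7 = 57449.0

57449.0 km/s


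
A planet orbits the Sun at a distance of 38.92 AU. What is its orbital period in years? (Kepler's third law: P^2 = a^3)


P = a^(3/2) = 38.92^1.5 = 242.8059

242.8059 years


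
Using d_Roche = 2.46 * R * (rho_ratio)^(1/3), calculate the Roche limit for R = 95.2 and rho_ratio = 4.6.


d_Roche = 2.46 * 95.2 * 4.6^(1/3) = 389.4855

389.4855


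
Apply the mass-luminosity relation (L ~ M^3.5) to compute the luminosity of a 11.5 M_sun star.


L/L_sun = (M/M_sun)^3.5 = 11.5^3.5 = 5157.5381

5157.5381 L_sun


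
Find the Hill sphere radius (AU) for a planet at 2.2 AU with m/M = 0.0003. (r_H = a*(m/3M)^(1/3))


r_H = a * (m/3M)^(1/3) = 2.2 * (0.0003/3)^(1/3) = 0.1021

0.1021 AU


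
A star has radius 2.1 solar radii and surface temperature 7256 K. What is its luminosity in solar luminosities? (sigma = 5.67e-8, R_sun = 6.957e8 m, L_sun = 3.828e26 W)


R = 2.1 * 6.957e8 m = 1.46097e+09 m. L = 4*pi*R^2*sigma*T^4 = 4*pi*(1.46097e+09)^2 * 5.67e-8 * 7256^4 = 4.215650665e+27 W. L/L_sun = 4.215650665e+27 / 3.828e26 = 11.0127

11.0127 L_sun


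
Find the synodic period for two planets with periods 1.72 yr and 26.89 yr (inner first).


1/P_syn = |1/P1 - 1/P2| = |1/1.72 - 1/26.89| => P_syn = 1.8375

1.8375 years


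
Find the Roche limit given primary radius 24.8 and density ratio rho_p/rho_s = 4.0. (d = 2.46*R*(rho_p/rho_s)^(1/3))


d_Roche = 2.46 * 24.8 * 4.0^(1/3) = 96.8442

96.8442


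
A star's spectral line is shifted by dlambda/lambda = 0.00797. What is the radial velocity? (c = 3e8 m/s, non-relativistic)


v = (dlambda/lambda) * c = 0.00797 * 3e8 = 2.391e+06

2.391e+06 m/s


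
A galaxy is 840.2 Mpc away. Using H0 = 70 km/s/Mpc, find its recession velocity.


v = H0 * d = 70 * 840.2 = 58814.0

58814.0 km/s


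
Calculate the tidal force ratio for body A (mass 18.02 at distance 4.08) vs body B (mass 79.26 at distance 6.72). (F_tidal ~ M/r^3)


Ratio = (M1/r1^3) / (M2/r2^3) = (18.02/4.08^3) / (79.26/6.72^3) = 1.0158

1.0158


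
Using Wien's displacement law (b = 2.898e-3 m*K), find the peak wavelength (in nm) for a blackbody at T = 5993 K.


lam_max = b / T = 2.898e-3 / 5993 = 4.836e-07 m = 483.5642 nm

483.5642 nm


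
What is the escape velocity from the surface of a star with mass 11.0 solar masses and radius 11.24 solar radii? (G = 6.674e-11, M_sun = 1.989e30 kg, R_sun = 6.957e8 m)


M = 11.0 * 1.989e30 kg = 2.1879e+31 kg; R = 11.24 * 6.957e8 m = 7.819668e+09 m. v_esc = sqrt(2GM/R) = sqrt(2 * 6.674e-11 * 2.1879e+31 / 7.819668e+09) = 611121.6588

611121.6588 m/s


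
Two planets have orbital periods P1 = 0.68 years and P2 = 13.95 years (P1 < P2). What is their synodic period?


1/P_syn = |1/P1 - 1/P2| = |1/0.68 - 1/13.95| => P_syn = 0.7148

0.7148 years


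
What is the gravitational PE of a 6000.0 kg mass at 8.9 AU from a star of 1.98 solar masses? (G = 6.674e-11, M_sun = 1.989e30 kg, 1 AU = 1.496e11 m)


M = 1.98 * 1.989e30 kg = 3.93822e+30 kg; r = 8.9 AU * 1.496e11 m/AU = 1.33144e+12 m. U = -GM*m/r = -(6.674e-11 * 3.93822e+30 * 6000.0) / 1.33144e+12 = -1.184e+12

-1.184e+12 J


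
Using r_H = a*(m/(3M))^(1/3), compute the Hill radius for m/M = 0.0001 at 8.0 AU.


r_H = a * (m/3M)^(1/3) = 8.0 * (0.0001/3)^(1/3) = 0.2575

0.2575 AU


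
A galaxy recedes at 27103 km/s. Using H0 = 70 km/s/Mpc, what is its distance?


d = v / H0 = 27103 / 70 = 387.1857

387.1857 Mpc


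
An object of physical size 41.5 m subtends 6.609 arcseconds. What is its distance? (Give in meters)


D = size / theta_rad, theta_rad = 6.609 * pi/(180*3600) = 3.204e-05, D = 1.295e+06

1.295e+06 m


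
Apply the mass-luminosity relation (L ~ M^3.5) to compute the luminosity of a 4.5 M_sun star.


L/L_sun = (M/M_sun)^3.5 = 4.5^3.5 = 193.3053

193.3053 L_sun


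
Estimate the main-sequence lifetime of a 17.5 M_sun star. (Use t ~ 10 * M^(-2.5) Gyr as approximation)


t = 10 * M^(-2.5) = 10 * 17.5^(-2.5) = 0.0078

0.0078 Gyr


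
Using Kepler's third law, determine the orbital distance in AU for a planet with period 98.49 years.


a = P^(2/3) = 98.49^(2/3) = 21.3269

21.3269 AU


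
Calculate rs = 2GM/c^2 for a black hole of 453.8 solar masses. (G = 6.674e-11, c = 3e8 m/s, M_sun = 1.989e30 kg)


M = 453.8 * 1.989e30 kg = 9.026082e+32 kg. rs = 2GM/c^2 = 2 * 6.674e-11 * 9.026082e+32 / (3e8)^2 = 1.339e+06

1.339e+06 m


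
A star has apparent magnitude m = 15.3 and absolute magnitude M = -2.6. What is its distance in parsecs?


d = 10^((m - M + 5)/5) = 10^((15.3 - -2.6 + 5)/5) = 38018.9396

38018.9396 pc


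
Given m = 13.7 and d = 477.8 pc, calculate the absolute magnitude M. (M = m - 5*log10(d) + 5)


M = m - 5*log10(d) + 5 = 13.7 - 5*log10(477.8) + 5 = 5.3038

5.3038


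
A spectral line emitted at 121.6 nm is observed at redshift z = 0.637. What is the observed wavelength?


lam_obs = lam_emit * (1 + z) = 121.6 * (1 + 0.637) = 199.0592

199.0592 nm


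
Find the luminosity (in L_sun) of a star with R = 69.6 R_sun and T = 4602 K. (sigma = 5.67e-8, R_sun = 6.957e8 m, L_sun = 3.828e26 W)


R = 69.6 * 6.957e8 m = 4.842072e+10 m. L = 4*pi*R^2*sigma*T^4 = 4*pi*(4.842072e+10)^2 * 5.67e-8 * 4602^4 = 7.492760763e+29 W. L/L_sun = 7.492760763e+29 / 3.828e26 = 1957.3565

1957.3565 L_sun


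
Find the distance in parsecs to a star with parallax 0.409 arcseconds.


d = 1/p = 1/0.409 = 2.445

2.445 pc


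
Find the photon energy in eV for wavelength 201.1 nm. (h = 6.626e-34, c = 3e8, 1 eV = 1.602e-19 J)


E = hc/lambda = 6.626e-34 * 3e8 / 2.011e-07 = 9.885e-19 J = 6.1702 eV

6.1702 eV


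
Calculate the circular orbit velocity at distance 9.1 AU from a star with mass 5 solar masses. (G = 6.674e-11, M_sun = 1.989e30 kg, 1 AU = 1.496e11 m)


v = sqrt(GM/r) = sqrt(6.674e-11 * 9.945e+30 / 1.361e+12) = 22080.505

22080.505 m/s


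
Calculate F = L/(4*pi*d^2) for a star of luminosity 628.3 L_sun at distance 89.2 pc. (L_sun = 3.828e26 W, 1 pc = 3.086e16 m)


F = L / (4*pi*d^2) = 2.405e+29 / (4*pi*(2.753e+18)^2) = 2.526e-09

2.526e-09 W/m^2


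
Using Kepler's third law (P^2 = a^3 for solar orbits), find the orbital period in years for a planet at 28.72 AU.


P = a^(3/2) = 28.72^1.5 = 153.9135

153.9135 years


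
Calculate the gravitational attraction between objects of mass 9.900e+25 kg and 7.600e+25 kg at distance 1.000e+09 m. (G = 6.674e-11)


F = G*m1*m2/r^2 = 6.674e-11 * 9.900e+25 * 7.600e+25 / (1.000e+09)^2 = 6.674e-11 * 7.524e+51 / 1.000e+18 = 5.022e+23

5.022e+23 N
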